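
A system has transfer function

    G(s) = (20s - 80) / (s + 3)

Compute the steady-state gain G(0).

Set s = 0: G(0) = (-80) / (3) = -80/3.

G(0) = -80/3 ≈ -26.67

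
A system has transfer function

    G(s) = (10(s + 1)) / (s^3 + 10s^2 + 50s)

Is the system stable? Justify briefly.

marginally stable

The denominator s^3 + 10s^2 + 50s factors as s(s^2 + 10s + 50), giving poles at s = 0, -5 + 5j, -5 - 5j.
Since the simple pole(s) at s = 0 lie on the jω-axis with none in the right half-plane, the system is marginally stable.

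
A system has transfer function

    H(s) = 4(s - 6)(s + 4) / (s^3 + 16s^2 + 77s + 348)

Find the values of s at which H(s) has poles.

s = -2 ± 5j, -12

The poles are the roots of the denominator s^3 + 16s^2 + 77s + 348 = 0.
Trying s = -12: the polynomial evaluates to 0, so (s + 12) is a factor.
Dividing out leaves s^2 + 4s + 29 = 0.
The quadratic formula then gives s = -2 ± 5j.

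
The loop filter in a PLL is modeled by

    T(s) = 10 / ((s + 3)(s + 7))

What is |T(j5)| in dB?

|T(j5)|_dB ≈ -14.0 dB

Substitute s = j5: numerator = 10, denominator = -4 + j50.
|T(j5)| = |10| / |-4 + j50| = 10 / 50.160 ≈ 0.1994.
In decibels: 20·log₁₀(0.1994) ≈ -14.0 dB.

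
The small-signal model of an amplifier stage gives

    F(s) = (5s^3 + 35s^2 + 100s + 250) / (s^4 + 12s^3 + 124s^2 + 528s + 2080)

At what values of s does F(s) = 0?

s = -1 ± 3j, -5

Set the numerator to zero: 5s^3 + 35s^2 + 100s + 250 = 0, i.e. 5·(s^3 + 7s^2 + 20s + 50) = 0.
Factoring: (s^2 + 2s + 10)(s + 5) = 0.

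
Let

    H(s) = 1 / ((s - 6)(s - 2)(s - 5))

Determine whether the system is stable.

The poles can be read from the denominator factors: s = 6, 2, 5.
Since the pole(s) at s = 6, 2, 5 lie in the right half-plane, the system is unstable.

unstable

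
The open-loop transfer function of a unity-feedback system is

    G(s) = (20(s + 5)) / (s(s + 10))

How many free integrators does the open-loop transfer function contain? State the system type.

The denominator has 1 factor of s at the origin (free integrator), so this is a Type 1 system.

Type 1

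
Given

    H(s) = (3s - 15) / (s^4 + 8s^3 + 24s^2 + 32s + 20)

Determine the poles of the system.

The poles are the roots of the denominator s^4 + 8s^3 + 24s^2 + 32s + 20 = 0.
No real roots exist; factor into two real quadratics: (s^2 + 2s + 2)(s^2 + 6s + 10) = 0.
Each quadratic gives a conjugate pair via the quadratic formula.

s = -1 ± j, -3 ± j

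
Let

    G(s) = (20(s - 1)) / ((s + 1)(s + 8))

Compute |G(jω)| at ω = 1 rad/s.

Substitute s = j1: numerator = -20 + j20, denominator = 7 + j9.
|G(j1)| = |-20 + j20| / |7 + j9| = 28.284 / 11.402 ≈ 2.481.

|G(j1)| ≈ 2.481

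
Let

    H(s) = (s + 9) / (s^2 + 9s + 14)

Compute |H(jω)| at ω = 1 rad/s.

Substitute s = j1: numerator = 9 + j1, denominator = 13 + j9.
|H(j1)| = |9 + j1| / |13 + j9| = 9.0554 / 15.811 ≈ 0.5727.

|H(j1)| ≈ 0.5727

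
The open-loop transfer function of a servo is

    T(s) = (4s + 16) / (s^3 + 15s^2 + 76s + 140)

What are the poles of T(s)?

The poles are the roots of the denominator s^3 + 15s^2 + 76s + 140 = 0.
Trying s = -7: the polynomial evaluates to 0, so (s + 7) is a factor.
Dividing out leaves s^2 + 8s + 20 = 0.
The quadratic formula then gives s = -4 ± 2j.

s = -4 + 2j, -4 - 2j, -7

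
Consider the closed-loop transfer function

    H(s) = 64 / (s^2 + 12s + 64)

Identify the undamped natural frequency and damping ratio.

Compare the denominator to the standard form s^2 + 2ζωₙs + ωₙ².
ωₙ² = 64, so ωₙ = 8 rad/s.
2ζωₙ = 12, so ζ = 12/(2·8) = 0.75.

ωₙ = 8 rad/s, ζ = 0.75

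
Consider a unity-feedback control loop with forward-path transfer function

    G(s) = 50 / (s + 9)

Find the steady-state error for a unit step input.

e_ss = 0.1525

G(s) has no poles at the origin.
This is a Type 0 system. Kp = lim_{s→0} G(s) = 50/9.
e_ss = 1/(1 + Kp) = 1/(1 + 50/9) = 9/59 ≈ 0.1525.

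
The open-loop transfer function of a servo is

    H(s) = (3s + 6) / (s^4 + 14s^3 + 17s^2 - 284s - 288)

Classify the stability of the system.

unstable

The denominator s^4 + 14s^3 + 17s^2 - 284s - 288 factors as (s - 4)(s + 8)(s + 1)(s + 9), giving poles at s = 4, -8, -1, -9.
Since the pole(s) at s = 4 lie in the right half-plane, the system is unstable.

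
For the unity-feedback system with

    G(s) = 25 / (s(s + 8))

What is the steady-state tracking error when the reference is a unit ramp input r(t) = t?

e_ss = 0.3200

G(s) has one pole at the origin.
This is a Type 1 system. Kv = lim_{s→0} s·G(s) = 25/8.
e_ss = 1/Kv = 1/(25/8) = 8/25 ≈ 0.3200.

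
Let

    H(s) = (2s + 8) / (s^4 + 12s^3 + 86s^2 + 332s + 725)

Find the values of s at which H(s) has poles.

s = -2 ± 5j, -4 ± 3j

The poles are the roots of the denominator s^4 + 12s^3 + 86s^2 + 332s + 725 = 0.
No real roots exist; factor into two real quadratics: (s^2 + 4s + 29)(s^2 + 8s + 25) = 0.
Each quadratic gives a conjugate pair via the quadratic formula.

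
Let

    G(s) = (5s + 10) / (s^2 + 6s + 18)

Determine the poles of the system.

The poles are the roots of the denominator s^2 + 6s + 18 = 0.
Using the quadratic formula: s = (-6 ± √(-36))/2 = -3 ± 3j.

s = -3 + 3j, -3 - 3j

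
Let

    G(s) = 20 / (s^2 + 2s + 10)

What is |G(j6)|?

Substitute s = j6: numerator = 20, denominator = -26 + j12.
|G(j6)| = |20| / |-26 + j12| = 20 / 28.636 ≈ 0.6984.

|G(j6)| ≈ 0.6984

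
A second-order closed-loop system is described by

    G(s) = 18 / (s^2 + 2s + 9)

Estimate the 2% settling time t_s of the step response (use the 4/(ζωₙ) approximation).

t_s ≈ 4 s

Comparing s^2 + 2s + 9 to s^2 + 2ζωₙs + ωₙ²: ωₙ = 3 rad/s and ζ = 2/(2·3) ≈ 0.3333.
ζωₙ = 2/2 = 1, so t_s ≈ 4/(ζωₙ) = 4/1 = 4 s.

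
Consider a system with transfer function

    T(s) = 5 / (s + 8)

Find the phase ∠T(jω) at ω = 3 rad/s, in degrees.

At s = j3: numerator = 5, denominator = 8 + j3.
∠T = ∠num − ∠den = 0° − (20.556°) = -20.56°.

∠T(j3) ≈ -20.56°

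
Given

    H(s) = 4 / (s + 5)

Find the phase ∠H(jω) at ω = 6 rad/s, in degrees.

At s = j6: numerator = 4, denominator = 5 + j6.
∠H = ∠num − ∠den = 0° − (50.194°) = -50.19°.

∠H(j6) ≈ -50.19°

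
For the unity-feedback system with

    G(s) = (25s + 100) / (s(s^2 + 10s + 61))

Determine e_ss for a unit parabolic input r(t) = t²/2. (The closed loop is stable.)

e_ss = ∞

G(s) has one pole at the origin.
This is a Type 1 system; Ka = lim_{s→0} s^2·G(s) = 0, so the steady-state error for a parabola input is infinite.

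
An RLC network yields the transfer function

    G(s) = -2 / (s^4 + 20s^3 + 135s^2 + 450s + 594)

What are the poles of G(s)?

The poles are the roots of the denominator s^4 + 20s^3 + 135s^2 + 450s + 594 = 0.
Trying s = -11: the polynomial evaluates to 0, so (s + 11) is a factor.
Dividing out leaves s^3 + 9s^2 + 36s + 54 = 0.
This factors further as (s + 3)(s^2 + 6s + 18) = 0.

s = -11, -3, -3 + 3j, -3 - 3j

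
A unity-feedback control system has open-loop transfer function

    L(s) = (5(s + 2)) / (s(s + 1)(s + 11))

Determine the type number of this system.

The denominator has 1 factor of s at the origin (free integrator), so this is a Type 1 system.

Type 1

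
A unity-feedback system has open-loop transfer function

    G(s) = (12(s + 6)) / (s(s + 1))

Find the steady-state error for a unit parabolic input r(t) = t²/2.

e_ss = ∞

G(s) has one pole at the origin.
This is a Type 1 system; Ka = lim_{s→0} s^2·G(s) = 0, so the steady-state error for a parabola input is infinite.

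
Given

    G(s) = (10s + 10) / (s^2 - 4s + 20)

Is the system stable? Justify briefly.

unstable

The denominator s^2 - 4s + 20 factors as (s^2 - 4s + 20), giving poles at s = 2 ± 4j.
Since the pole(s) at s = 2 ± 4j lie in the right half-plane, the system is unstable.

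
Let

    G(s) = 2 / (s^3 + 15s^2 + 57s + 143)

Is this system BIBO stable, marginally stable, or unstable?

stable

The denominator s^3 + 15s^2 + 57s + 143 factors as (s^2 + 4s + 13)(s + 11), giving poles at s = -2 + 3j, -2 - 3j, -11.
Since all poles lie strictly in the left half-plane, the system is stable.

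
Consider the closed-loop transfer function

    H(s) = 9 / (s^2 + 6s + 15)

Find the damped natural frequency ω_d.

ω_d ≈ 2.449 rad/s

Comparing s^2 + 6s + 15 to s^2 + 2ζωₙs + ωₙ²: ωₙ = √15 ≈ 3.873 rad/s and ζ = 6/(2·√15) ≈ 0.7746.
ζωₙ = 6/2 = 3, so ω_d = ωₙ√(1−ζ²) = √(ωₙ² − (ζωₙ)²) = √(15 − 3²) = √6 ≈ 2.449 rad/s.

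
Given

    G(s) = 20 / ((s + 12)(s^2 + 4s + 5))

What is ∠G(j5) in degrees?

∠G(j5) ≈ -157.6°

At s = j5: numerator = 20, denominator = -340 + j140.
∠G = ∠num − ∠den = 0° − (157.62°) = -157.6°.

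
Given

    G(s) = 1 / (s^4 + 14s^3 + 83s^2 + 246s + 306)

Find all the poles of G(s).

s = -3 ± 3j, -4 ± j

The poles are the roots of the denominator s^4 + 14s^3 + 83s^2 + 246s + 306 = 0.
No real roots exist; factor into two real quadratics: (s^2 + 6s + 18)(s^2 + 8s + 17) = 0.
Each quadratic gives a conjugate pair via the quadratic formula.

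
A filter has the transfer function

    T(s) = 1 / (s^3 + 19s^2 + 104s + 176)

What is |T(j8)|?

|T(j8)| ≈ 0.0009190

Substitute s = j8: numerator = 1, denominator = -1040 + j320.
|T(j8)| = |1| / |-1040 + j320| = 1 / 1088.1 ≈ 0.0009190.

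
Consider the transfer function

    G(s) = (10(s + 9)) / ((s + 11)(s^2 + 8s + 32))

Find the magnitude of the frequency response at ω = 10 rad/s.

|G(j10)| ≈ 0.08619

Substitute s = j10: numerator = 90 + j100, denominator = -1548 + j200.
|G(j10)| = |90 + j100| / |-1548 + j200| = 134.54 / 1560.9 ≈ 0.08619.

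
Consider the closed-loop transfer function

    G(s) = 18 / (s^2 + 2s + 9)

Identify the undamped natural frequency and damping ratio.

Compare the denominator to the standard form s^2 + 2ζωₙs + ωₙ².
ωₙ² = 9, so ωₙ = 3 rad/s.
2ζωₙ = 2, so ζ = 2/(2·3) ≈ 0.3333.

ωₙ = 3 rad/s, ζ ≈ 0.3333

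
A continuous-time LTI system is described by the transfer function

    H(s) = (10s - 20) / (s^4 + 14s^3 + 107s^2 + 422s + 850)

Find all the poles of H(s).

The poles are the roots of the denominator s^4 + 14s^3 + 107s^2 + 422s + 850 = 0.
No real roots exist; factor into two real quadratics: (s^2 + 8s + 25)(s^2 + 6s + 34) = 0.
Each quadratic gives a conjugate pair via the quadratic formula.

s = -4 ± 3j, -3 ± 5j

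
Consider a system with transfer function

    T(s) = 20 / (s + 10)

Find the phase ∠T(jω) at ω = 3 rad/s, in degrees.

∠T(j3) ≈ -16.70°

At s = j3: numerator = 20, denominator = 10 + j3.
∠T = ∠num − ∠den = 0° − (16.699°) = -16.70°.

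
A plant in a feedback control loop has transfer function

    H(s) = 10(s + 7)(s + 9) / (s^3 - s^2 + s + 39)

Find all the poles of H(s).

The poles are the roots of the denominator s^3 - s^2 + s + 39 = 0.
Trying s = -3: the polynomial evaluates to 0, so (s + 3) is a factor.
Dividing out leaves s^2 - 4s + 13 = 0.
The quadratic formula then gives s = 2 ± 3j.

s = 2 ± 3j, -3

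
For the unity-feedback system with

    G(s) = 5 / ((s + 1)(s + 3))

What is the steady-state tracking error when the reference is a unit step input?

G(s) has no poles at the origin.
This is a Type 0 system. Kp = lim_{s→0} G(s) = 5/3.
e_ss = 1/(1 + Kp) = 1/(1 + 5/3) = 3/8 ≈ 0.3750.

e_ss = 0.3750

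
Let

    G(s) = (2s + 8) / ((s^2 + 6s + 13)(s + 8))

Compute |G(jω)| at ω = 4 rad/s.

Substitute s = j4: numerator = 8 + j8, denominator = -120 + j180.
|G(j4)| = |8 + j8| / |-120 + j180| = 11.314 / 216.33 ≈ 0.05230.

|G(j4)| ≈ 0.05230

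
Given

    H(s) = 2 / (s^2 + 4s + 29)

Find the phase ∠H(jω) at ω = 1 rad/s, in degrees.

∠H(j1) ≈ -8.130°

At s = j1: numerator = 2, denominator = 28 + j4.
∠H = ∠num − ∠den = 0° − (8.1301°) = -8.130°.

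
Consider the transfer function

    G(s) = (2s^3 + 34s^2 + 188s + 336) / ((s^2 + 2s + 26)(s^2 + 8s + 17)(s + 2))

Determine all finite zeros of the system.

Set the numerator to zero: 2s^3 + 34s^2 + 188s + 336 = 0, i.e. 2·(s^3 + 17s^2 + 94s + 168) = 0.
Factoring: (s + 6)(s + 7)(s + 4) = 0.

s = -6, -7, -4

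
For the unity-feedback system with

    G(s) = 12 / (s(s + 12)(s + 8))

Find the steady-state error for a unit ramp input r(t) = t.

e_ss = 8

G(s) has one pole at the origin.
This is a Type 1 system. Kv = lim_{s→0} s·G(s) = 12/96 = 1/8.
e_ss = 1/Kv = 1/(1/8) = 8.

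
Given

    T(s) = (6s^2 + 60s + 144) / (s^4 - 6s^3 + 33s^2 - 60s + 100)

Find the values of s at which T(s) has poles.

The poles are the roots of the denominator s^4 - 6s^3 + 33s^2 - 60s + 100 = 0.
No real roots exist; factor into two real quadratics: (s^2 - 2s + 5)(s^2 - 4s + 20) = 0.
Each quadratic gives a conjugate pair via the quadratic formula.

s = 1 ± 2j, 2 ± 4j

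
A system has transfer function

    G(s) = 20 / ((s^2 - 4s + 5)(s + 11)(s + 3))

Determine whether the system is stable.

The poles can be read from the denominator factors: s = 2 + j, 2 - j, -11, -3.
Since the pole(s) at s = 2 + j, 2 - j lie in the right half-plane, the system is unstable.

unstable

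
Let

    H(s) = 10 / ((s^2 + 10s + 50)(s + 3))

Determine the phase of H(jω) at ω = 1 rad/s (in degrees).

∠H(j1) ≈ -29.97°

At s = j1: numerator = 10, denominator = 137 + j79.
∠H = ∠num − ∠den = 0° − (29.970°) = -29.97°.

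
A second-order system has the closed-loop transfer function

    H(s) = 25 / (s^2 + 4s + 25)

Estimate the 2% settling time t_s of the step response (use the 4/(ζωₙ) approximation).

Comparing s^2 + 4s + 25 to s^2 + 2ζωₙs + ωₙ²: ωₙ = 5 rad/s and ζ = 4/(2·5) = 0.4.
ζωₙ = 4/2 = 2, so t_s ≈ 4/(ζωₙ) = 4/2 = 2 s.

t_s ≈ 2 s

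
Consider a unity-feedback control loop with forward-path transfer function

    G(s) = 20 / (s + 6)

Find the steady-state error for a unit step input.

e_ss = 0.2308

G(s) has no poles at the origin.
This is a Type 0 system. Kp = lim_{s→0} G(s) = 20/6 = 10/3.
e_ss = 1/(1 + Kp) = 1/(1 + 10/3) = 3/13 ≈ 0.2308.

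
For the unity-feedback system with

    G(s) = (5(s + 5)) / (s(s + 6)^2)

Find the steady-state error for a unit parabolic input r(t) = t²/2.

G(s) has one pole at the origin.
This is a Type 1 system; Ka = lim_{s→0} s^2·G(s) = 0, so the steady-state error for a parabola input is infinite.

e_ss = ∞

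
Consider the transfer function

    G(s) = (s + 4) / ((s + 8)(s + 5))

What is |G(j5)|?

|G(j5)| ≈ 0.09599

Substitute s = j5: numerator = 4 + j5, denominator = 15 + j65.
|G(j5)| = |4 + j5| / |15 + j65| = 6.4031 / 66.708 ≈ 0.09599.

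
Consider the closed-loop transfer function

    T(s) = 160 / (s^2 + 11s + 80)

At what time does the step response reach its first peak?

t_p ≈ 0.4454 s

Comparing s^2 + 11s + 80 to s^2 + 2ζωₙs + ωₙ²: ωₙ = √80 ≈ 8.944 rad/s and ζ = 11/(2·√80) ≈ 0.6149.
ζωₙ = 11/2 = 5.5, so ω_d = ωₙ√(1−ζ²) = √(ωₙ² − (ζωₙ)²) = √(80 − 5.5²) = √49.75 ≈ 7.053 rad/s.
t_p = π/ω_d = π/7.053 ≈ 0.4454 s.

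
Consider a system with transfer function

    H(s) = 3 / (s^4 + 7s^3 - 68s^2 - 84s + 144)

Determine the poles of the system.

The poles are the roots of the denominator s^4 + 7s^3 - 68s^2 - 84s + 144 = 0.
Trying s = -2: the polynomial evaluates to 0, so (s + 2) is a factor.
Dividing out leaves s^3 + 5s^2 - 78s + 72 = 0.
This factors further as (s - 1)(s - 6)(s + 12) = 0.

s = -2, 1, 6, -12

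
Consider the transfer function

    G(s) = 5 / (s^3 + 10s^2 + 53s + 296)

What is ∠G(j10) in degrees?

At s = j10: numerator = 5, denominator = -704 - j470.
∠G = ∠num − ∠den = 0° − (-146.27°) = 146.3°.

∠G(j10) ≈ 146.3°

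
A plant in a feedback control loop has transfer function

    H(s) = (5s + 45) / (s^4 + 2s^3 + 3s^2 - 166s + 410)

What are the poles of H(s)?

The poles are the roots of the denominator s^4 + 2s^3 + 3s^2 - 166s + 410 = 0.
No real roots exist; factor into two real quadratics: (s^2 - 6s + 10)(s^2 + 8s + 41) = 0.
Each quadratic gives a conjugate pair via the quadratic formula.

s = 3 + j, 3 - j, -4 + 5j, -4 - 5j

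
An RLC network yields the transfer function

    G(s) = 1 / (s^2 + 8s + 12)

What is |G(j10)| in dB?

Substitute s = j10: numerator = 1, denominator = -88 + j80.
|G(j10)| = |1| / |-88 + j80| = 1 / 118.93 ≈ 0.008408.
In decibels: 20·log₁₀(0.008408) ≈ -41.5 dB.

|G(j10)|_dB ≈ -41.5 dB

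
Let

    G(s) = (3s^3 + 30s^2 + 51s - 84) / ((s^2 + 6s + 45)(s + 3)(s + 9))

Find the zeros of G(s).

Set the numerator to zero: 3s^3 + 30s^2 + 51s - 84 = 0, i.e. 3·(s^3 + 10s^2 + 17s - 28) = 0.
Factoring: (s - 1)(s + 4)(s + 7) = 0.

s = 1, -4, -7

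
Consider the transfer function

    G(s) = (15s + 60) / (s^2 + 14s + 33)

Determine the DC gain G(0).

G(0) = 20/11 ≈ 1.818

Set s = 0: G(0) = (60) / (33) = 20/11.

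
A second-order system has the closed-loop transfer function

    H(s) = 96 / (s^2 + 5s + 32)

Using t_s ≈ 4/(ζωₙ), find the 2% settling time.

t_s ≈ 1.600 s

Comparing s^2 + 5s + 32 to s^2 + 2ζωₙs + ωₙ²: ωₙ = √32 ≈ 5.657 rad/s and ζ = 5/(2·√32) ≈ 0.4419.
ζωₙ = 5/2 = 2.5, so t_s ≈ 4/(ζωₙ) = 4/2.5 = 1.600 s.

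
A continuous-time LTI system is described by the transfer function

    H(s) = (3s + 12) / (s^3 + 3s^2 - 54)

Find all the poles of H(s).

s = -3 + 3j, -3 - 3j, 3

The poles are the roots of the denominator s^3 + 3s^2 - 54 = 0.
Trying s = 3: the polynomial evaluates to 0, so (s - 3) is a factor.
Dividing out leaves s^2 + 6s + 18 = 0.
The quadratic formula then gives s = -3 ± 3j.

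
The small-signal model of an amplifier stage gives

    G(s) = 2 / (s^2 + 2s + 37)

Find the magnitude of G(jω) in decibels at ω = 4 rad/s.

Substitute s = j4: numerator = 2, denominator = 21 + j8.
|G(j4)| = |2| / |21 + j8| = 2 / 22.472 ≈ 0.08900.
In decibels: 20·log₁₀(0.08900) ≈ -21.0 dB.

|G(j4)|_dB ≈ -21.0 dB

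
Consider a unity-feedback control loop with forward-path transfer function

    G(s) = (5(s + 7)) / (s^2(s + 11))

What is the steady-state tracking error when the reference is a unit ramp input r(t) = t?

e_ss = 0

G(s) has 2 poles at the origin.
This is a Type 2 system; for a ramp input the steady-state error is zero.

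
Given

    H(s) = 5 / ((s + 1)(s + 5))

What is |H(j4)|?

|H(j4)| ≈ 0.1894

Substitute s = j4: numerator = 5, denominator = -11 + j24.
|H(j4)| = |5| / |-11 + j24| = 5 / 26.401 ≈ 0.1894.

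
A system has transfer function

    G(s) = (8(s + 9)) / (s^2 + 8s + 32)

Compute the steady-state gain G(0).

At s = 0 each factor (s + a) contributes a and each (s^2 + bs + c) contributes c.
G(0) = 8·(9) / ((32)) = 72/32 = 9/4.

G(0) = 9/4 ≈ 2.250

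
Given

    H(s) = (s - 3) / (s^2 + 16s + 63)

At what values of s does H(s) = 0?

Set the numerator to zero: s - 3 = 0.
So s = 3.

s = 3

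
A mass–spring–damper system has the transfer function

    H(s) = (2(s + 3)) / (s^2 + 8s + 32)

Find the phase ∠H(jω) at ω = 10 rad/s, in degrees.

At s = j10: numerator = 6 + j20, denominator = -68 + j80.
∠H = ∠num − ∠den = 73.301° − (130.36°) = -57.06°.

∠H(j10) ≈ -57.06°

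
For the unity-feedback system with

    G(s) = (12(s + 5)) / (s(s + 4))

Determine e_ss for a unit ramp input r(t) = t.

e_ss = 0.06667

G(s) has one pole at the origin.
This is a Type 1 system. Kv = lim_{s→0} s·G(s) = 60/4 = 15.
e_ss = 1/Kv = 1/(15) = 1/15 ≈ 0.06667.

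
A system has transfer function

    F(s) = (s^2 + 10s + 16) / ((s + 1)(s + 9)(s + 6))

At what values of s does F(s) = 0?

Set the numerator to zero: s^2 + 10s + 16 = 0.
Factoring: (s + 8)(s + 2) = 0.

s = -8, -2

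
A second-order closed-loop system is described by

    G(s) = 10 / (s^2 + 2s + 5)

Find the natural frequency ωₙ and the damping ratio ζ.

ωₙ ≈ 2.236 rad/s, ζ ≈ 0.4472

Compare the denominator to the standard form s^2 + 2ζωₙs + ωₙ².
ωₙ² = 5, so ωₙ = √5 ≈ 2.236 rad/s.
2ζωₙ = 2, so ζ = 2/(2·√5) ≈ 0.4472.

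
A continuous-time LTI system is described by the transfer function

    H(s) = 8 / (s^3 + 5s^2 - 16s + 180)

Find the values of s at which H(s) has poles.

The poles are the roots of the denominator s^3 + 5s^2 - 16s + 180 = 0.
Trying s = -9: the polynomial evaluates to 0, so (s + 9) is a factor.
Dividing out leaves s^2 - 4s + 20 = 0.
The quadratic formula then gives s = 2 ± 4j.

s = 2 ± 4j, -9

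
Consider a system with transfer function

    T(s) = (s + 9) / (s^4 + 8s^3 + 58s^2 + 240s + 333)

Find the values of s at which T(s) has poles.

s = -1 + 6j, -1 - 6j, -3, -3

The poles are the roots of the denominator s^4 + 8s^3 + 58s^2 + 240s + 333 = 0.
Trying s = -3: the polynomial evaluates to 0, so (s + 3) is a factor.
Dividing out leaves s^3 + 5s^2 + 43s + 111 = 0.
This factors further as (s^2 + 2s + 37)(s + 3) = 0.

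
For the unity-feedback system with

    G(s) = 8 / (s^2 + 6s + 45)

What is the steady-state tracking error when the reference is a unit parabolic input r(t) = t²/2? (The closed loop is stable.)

G(s) has no poles at the origin.
This is a Type 0 system; Ka = lim_{s→0} s^2·G(s) = 0, so the steady-state error for a parabola input is infinite.

e_ss = ∞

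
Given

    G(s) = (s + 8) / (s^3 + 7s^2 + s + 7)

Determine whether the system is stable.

The denominator s^3 + 7s^2 + s + 7 factors as (s^2 + 1)(s + 7), giving poles at s = ±j, -7.
Since the simple pole(s) at s = ±j lie on the jω-axis with none in the right half-plane, the system is marginally stable.

marginally stable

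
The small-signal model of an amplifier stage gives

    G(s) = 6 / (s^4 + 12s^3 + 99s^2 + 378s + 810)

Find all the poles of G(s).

The poles are the roots of the denominator s^4 + 12s^3 + 99s^2 + 378s + 810 = 0.
No real roots exist; factor into two real quadratics: (s^2 + 6s + 18)(s^2 + 6s + 45) = 0.
Each quadratic gives a conjugate pair via the quadratic formula.

s = -3 ± 3j, -3 ± 6j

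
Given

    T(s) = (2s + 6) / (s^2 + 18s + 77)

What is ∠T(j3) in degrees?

∠T(j3) ≈ 6.546°

At s = j3: numerator = 6 + j6, denominator = 68 + j54.
∠T = ∠num − ∠den = 45° − (38.454°) = 6.546°.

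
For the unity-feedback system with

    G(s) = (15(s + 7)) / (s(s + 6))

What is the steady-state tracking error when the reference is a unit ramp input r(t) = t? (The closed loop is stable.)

e_ss = 0.05714

G(s) has one pole at the origin.
This is a Type 1 system. Kv = lim_{s→0} s·G(s) = 105/6 = 35/2.
e_ss = 1/Kv = 1/(35/2) = 2/35 ≈ 0.05714.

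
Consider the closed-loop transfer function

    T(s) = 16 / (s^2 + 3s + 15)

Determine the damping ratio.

ζ ≈ 0.3873

Compare the denominator to the standard form s^2 + 2ζωₙs + ωₙ².
ωₙ² = 15, so ωₙ = √15 ≈ 3.873 rad/s.
2ζωₙ = 3, so ζ = 3/(2·√15) ≈ 0.3873.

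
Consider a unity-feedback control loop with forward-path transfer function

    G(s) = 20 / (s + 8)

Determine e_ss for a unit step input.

G(s) has no poles at the origin.
This is a Type 0 system. Kp = lim_{s→0} G(s) = 20/8 = 5/2.
e_ss = 1/(1 + Kp) = 1/(1 + 5/2) = 2/7 ≈ 0.2857.

e_ss = 0.2857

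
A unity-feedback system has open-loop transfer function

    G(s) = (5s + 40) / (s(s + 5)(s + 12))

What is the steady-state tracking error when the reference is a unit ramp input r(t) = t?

e_ss = 1.500

G(s) has one pole at the origin.
This is a Type 1 system. Kv = lim_{s→0} s·G(s) = 40/60 = 2/3.
e_ss = 1/Kv = 1/(2/3) = 3/2 ≈ 1.500.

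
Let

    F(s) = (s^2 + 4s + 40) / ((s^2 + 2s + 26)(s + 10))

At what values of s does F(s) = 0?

s = -2 + 6j, -2 - 6j

Set the numerator to zero: s^2 + 4s + 40 = 0.
Factoring: (s^2 + 4s + 40) = 0.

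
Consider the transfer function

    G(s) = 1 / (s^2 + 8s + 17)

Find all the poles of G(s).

The poles are the roots of the denominator s^2 + 8s + 17 = 0.
Using the quadratic formula: s = (-8 ± √(-4))/2 = -4 ± 1j.

s = -4 ± j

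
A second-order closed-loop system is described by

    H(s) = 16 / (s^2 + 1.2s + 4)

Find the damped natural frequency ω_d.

Comparing s^2 + 1.2s + 4 to s^2 + 2ζωₙs + ωₙ²: ωₙ = 2 rad/s and ζ = 1.2/(2·2) = 0.3.
ζωₙ = 1.2/2 = 0.6, so ω_d = ωₙ√(1−ζ²) = √(ωₙ² − (ζωₙ)²) = √(4 − 0.6²) = √3.64 ≈ 1.908 rad/s.

ω_d ≈ 1.908 rad/s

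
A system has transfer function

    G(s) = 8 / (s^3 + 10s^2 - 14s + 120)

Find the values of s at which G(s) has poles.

s = 1 + 3j, 1 - 3j, -12

The poles are the roots of the denominator s^3 + 10s^2 - 14s + 120 = 0.
Trying s = -12: the polynomial evaluates to 0, so (s + 12) is a factor.
Dividing out leaves s^2 - 2s + 10 = 0.
The quadratic formula then gives s = 1 ± 3j.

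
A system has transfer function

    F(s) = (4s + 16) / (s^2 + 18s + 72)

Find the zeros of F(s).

s = -4

Set the numerator to zero: 4s + 16 = 0, i.e. 4·(s + 4) = 0.
So s = -4.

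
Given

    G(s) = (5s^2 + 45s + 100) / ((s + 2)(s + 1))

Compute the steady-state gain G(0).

G(0) = 50

Set s = 0: G(0) = (100) / (2) = 50.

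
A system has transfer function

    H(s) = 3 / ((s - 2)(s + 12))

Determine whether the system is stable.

The poles can be read from the denominator factors: s = 2, -12.
Since the pole(s) at s = 2 lie in the right half-plane, the system is unstable.

unstable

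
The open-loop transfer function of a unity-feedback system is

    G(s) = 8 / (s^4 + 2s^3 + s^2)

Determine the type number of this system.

Type 2

Factor s from the denominator: s^4 + 2s^3 + s^2 = s^2·(s^2 + 2s + 1).
There are 2 poles at the origin, so the system is Type 2.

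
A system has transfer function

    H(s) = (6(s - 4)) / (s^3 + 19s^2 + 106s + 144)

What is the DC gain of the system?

H(0) = -1/6 ≈ -0.1667

Set s = 0: H(0) = (-24) / (144) = -1/6.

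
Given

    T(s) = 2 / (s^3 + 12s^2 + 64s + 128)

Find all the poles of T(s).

The poles are the roots of the denominator s^3 + 12s^2 + 64s + 128 = 0.
Trying s = -4: the polynomial evaluates to 0, so (s + 4) is a factor.
Dividing out leaves s^2 + 8s + 32 = 0.
The quadratic formula then gives s = -4 ± 4j.

s = -4 ± 4j, -4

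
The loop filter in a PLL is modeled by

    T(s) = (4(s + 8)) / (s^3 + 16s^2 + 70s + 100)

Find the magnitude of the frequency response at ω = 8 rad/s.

|T(j8)| ≈ 0.04891

Substitute s = j8: numerator = 32 + j32, denominator = -924 + j48.
|T(j8)| = |32 + j32| / |-924 + j48| = 45.255 / 925.25 ≈ 0.04891.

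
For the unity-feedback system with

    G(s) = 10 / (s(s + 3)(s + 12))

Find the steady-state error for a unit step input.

G(s) has one pole at the origin.
This is a Type 1 system; for a step input the steady-state error is zero.

e_ss = 0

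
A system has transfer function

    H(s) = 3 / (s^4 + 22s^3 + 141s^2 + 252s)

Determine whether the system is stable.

The denominator s^4 + 22s^3 + 141s^2 + 252s factors as s(s + 12)(s + 3)(s + 7), giving poles at s = 0, -12, -3, -7.
Since the simple pole(s) at s = 0 lie on the jω-axis with none in the right half-plane, the system is marginally stable.

marginally stable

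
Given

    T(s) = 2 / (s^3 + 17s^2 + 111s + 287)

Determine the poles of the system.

The poles are the roots of the denominator s^3 + 17s^2 + 111s + 287 = 0.
Trying s = -7: the polynomial evaluates to 0, so (s + 7) is a factor.
Dividing out leaves s^2 + 10s + 41 = 0.
The quadratic formula then gives s = -5 ± 4j.

s = -5 + 4j, -5 - 4j, -7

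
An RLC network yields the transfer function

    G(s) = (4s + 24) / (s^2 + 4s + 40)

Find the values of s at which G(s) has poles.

The poles are the roots of the denominator s^2 + 4s + 40 = 0.
Using the quadratic formula: s = (-4 ± √(-144))/2 = -2 ± 6j.

s = -2 + 6j, -2 - 6j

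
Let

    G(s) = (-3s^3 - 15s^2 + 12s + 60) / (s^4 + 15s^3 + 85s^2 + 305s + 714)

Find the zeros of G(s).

Set the numerator to zero: -3s^3 - 15s^2 + 12s + 60 = 0, i.e. -3·(s^3 + 5s^2 - 4s - 20) = 0.
Factoring: (s - 2)(s + 5)(s + 2) = 0.

s = 2, -5, -2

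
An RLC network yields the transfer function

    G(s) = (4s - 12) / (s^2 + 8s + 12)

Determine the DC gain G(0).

Set s = 0: G(0) = (-12) / (12) = -1.

G(0) = -1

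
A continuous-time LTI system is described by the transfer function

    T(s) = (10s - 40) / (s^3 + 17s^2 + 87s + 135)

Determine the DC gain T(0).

Set s = 0: T(0) = (-40) / (135) = -8/27.

T(0) = -8/27 ≈ -0.2963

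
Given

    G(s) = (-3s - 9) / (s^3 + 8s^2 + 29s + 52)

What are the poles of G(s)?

s = -2 ± 3j, -4

The poles are the roots of the denominator s^3 + 8s^2 + 29s + 52 = 0.
Trying s = -4: the polynomial evaluates to 0, so (s + 4) is a factor.
Dividing out leaves s^2 + 4s + 13 = 0.
The quadratic formula then gives s = -2 ± 3j.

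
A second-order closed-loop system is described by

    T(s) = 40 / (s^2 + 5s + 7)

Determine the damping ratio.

Compare the denominator to the standard form s^2 + 2ζωₙs + ωₙ².
ωₙ² = 7, so ωₙ = √7 ≈ 2.646 rad/s.
2ζωₙ = 5, so ζ = 5/(2·√7) ≈ 0.9449.
With ζ = 0.9449 the response is underdamped.

ζ ≈ 0.9449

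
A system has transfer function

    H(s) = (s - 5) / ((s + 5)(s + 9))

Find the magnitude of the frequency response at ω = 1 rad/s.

Substitute s = j1: numerator = -5 + j1, denominator = 44 + j14.
|H(j1)| = |-5 + j1| / |44 + j14| = 5.0990 / 46.174 ≈ 0.1104.

|H(j1)| ≈ 0.1104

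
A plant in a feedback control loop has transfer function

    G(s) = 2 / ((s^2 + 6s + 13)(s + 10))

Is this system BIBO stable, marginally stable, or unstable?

The poles can be read from the denominator factors: s = -3 + 2j, -3 - 2j, -10.
Since all poles lie strictly in the left half-plane, the system is stable.

stable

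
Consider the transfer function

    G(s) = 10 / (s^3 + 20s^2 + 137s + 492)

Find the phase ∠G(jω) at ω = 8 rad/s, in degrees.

∠G(j8) ≈ -143.5°

At s = j8: numerator = 10, denominator = -788 + j584.
∠G = ∠num − ∠den = 0° − (143.46°) = -143.5°.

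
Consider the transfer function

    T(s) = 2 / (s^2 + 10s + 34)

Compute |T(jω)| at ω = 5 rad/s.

Substitute s = j5: numerator = 2, denominator = 9 + j50.
|T(j5)| = |2| / |9 + j50| = 2 / 50.804 ≈ 0.03937.

|T(j5)| ≈ 0.03937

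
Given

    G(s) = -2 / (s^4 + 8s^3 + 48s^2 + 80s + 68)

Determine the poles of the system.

The poles are the roots of the denominator s^4 + 8s^3 + 48s^2 + 80s + 68 = 0.
No real roots exist; factor into two real quadratics: (s^2 + 2s + 2)(s^2 + 6s + 34) = 0.
Each quadratic gives a conjugate pair via the quadratic formula.

s = -1 ± j, -3 ± 5j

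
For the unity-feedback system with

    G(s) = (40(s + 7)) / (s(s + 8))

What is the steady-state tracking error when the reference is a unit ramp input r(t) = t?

e_ss = 0.02857

G(s) has one pole at the origin.
This is a Type 1 system. Kv = lim_{s→0} s·G(s) = 280/8 = 35.
e_ss = 1/Kv = 1/(35) = 1/35 ≈ 0.02857.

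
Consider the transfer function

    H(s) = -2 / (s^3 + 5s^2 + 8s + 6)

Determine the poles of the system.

The poles are the roots of the denominator s^3 + 5s^2 + 8s + 6 = 0.
Trying s = -3: the polynomial evaluates to 0, so (s + 3) is a factor.
Dividing out leaves s^2 + 2s + 2 = 0.
The quadratic formula then gives s = -1 ± 1j.

s = -1 + j, -1 - j, -3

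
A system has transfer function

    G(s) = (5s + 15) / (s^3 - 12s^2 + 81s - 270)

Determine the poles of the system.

s = 3 ± 6j, 6

The poles are the roots of the denominator s^3 - 12s^2 + 81s - 270 = 0.
Trying s = 6: the polynomial evaluates to 0, so (s - 6) is a factor.
Dividing out leaves s^2 - 6s + 45 = 0.
The quadratic formula then gives s = 3 ± 6j.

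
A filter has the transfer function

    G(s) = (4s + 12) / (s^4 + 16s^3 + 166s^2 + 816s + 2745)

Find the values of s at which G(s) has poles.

The poles are the roots of the denominator s^4 + 16s^3 + 166s^2 + 816s + 2745 = 0.
No real roots exist; factor into two real quadratics: (s^2 + 10s + 61)(s^2 + 6s + 45) = 0.
Each quadratic gives a conjugate pair via the quadratic formula.

s = -5 + 6j, -5 - 6j, -3 + 6j, -3 - 6j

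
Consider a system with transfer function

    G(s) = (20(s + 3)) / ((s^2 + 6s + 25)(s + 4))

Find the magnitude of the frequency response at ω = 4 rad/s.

|G(j4)| ≈ 0.6897

Substitute s = j4: numerator = 60 + j80, denominator = -60 + j132.
|G(j4)| = |60 + j80| / |-60 + j132| = 100 / 145.00 ≈ 0.6897.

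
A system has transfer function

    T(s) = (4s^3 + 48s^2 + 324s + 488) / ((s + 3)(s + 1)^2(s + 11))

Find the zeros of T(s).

s = -5 ± 6j, -2

Set the numerator to zero: 4s^3 + 48s^2 + 324s + 488 = 0, i.e. 4·(s^3 + 12s^2 + 81s + 122) = 0.
Factoring: (s^2 + 10s + 61)(s + 2) = 0.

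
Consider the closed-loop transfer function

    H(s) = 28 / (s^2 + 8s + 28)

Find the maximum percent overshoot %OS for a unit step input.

%OS ≈ 2.66%

Comparing s^2 + 8s + 28 to s^2 + 2ζωₙs + ωₙ²: ωₙ = √28 ≈ 5.292 rad/s and ζ = 8/(2·√28) ≈ 0.7559.
%OS = 100·exp(−πζ/√(1−ζ²)) = 100·exp(−π·0.7559/√(1−0.7559²)) ≈ 2.66%.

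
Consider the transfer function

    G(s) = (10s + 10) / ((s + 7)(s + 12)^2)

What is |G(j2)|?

Substitute s = j2: numerator = 10 + j20, denominator = 884 + j616.
|G(j2)| = |10 + j20| / |884 + j616| = 22.361 / 1077.5 ≈ 0.02075.

|G(j2)| ≈ 0.02075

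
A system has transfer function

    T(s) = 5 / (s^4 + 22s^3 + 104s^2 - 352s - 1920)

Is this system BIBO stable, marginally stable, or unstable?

unstable

The denominator s^4 + 22s^3 + 104s^2 - 352s - 1920 factors as (s - 4)(s + 10)(s + 12)(s + 4), giving poles at s = 4, -10, -12, -4.
Since the pole(s) at s = 4 lie in the right half-plane, the system is unstable.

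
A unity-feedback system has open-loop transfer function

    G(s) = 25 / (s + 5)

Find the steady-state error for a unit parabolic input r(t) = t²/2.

e_ss = ∞

G(s) has no poles at the origin.
This is a Type 0 system; Ka = lim_{s→0} s^2·G(s) = 0, so the steady-state error for a parabola input is infinite.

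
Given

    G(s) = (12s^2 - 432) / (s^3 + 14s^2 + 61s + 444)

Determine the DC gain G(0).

Set s = 0: G(0) = (-432) / (444) = -36/37.

G(0) = -36/37 ≈ -0.9730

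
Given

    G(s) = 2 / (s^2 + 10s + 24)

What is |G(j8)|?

Substitute s = j8: numerator = 2, denominator = -40 + j80.
|G(j8)| = |2| / |-40 + j80| = 2 / 89.443 ≈ 0.02236.

|G(j8)| ≈ 0.02236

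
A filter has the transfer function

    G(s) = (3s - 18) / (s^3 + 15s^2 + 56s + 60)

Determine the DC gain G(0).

Set s = 0: G(0) = (-18) / (60) = -3/10.

G(0) = -3/10 ≈ -0.3000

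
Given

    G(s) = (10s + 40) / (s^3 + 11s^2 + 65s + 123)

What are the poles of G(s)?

s = -4 ± 5j, -3

The poles are the roots of the denominator s^3 + 11s^2 + 65s + 123 = 0.
Trying s = -3: the polynomial evaluates to 0, so (s + 3) is a factor.
Dividing out leaves s^2 + 8s + 41 = 0.
The quadratic formula then gives s = -4 ± 5j.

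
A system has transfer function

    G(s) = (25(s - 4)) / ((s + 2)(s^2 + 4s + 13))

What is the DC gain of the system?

At s = 0 each factor (s + a) contributes a and each (s^2 + bs + c) contributes c.
G(0) = 25·(-4) / ((2) · (13)) = -100/26 = -50/13.

G(0) = -50/13 ≈ -3.846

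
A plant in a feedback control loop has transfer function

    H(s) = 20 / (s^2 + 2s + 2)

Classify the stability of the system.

The denominator s^2 + 2s + 2 factors as (s^2 + 2s + 2), giving poles at s = -1 ± j.
Since all poles lie strictly in the left half-plane, the system is stable.

stable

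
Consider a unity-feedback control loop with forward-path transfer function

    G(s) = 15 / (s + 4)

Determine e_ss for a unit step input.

e_ss = 0.2105

G(s) has no poles at the origin.
This is a Type 0 system. Kp = lim_{s→0} G(s) = 15/4.
e_ss = 1/(1 + Kp) = 1/(1 + 15/4) = 4/19 ≈ 0.2105.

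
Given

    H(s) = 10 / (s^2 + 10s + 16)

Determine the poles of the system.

The poles are the roots of the denominator s^2 + 10s + 16 = 0.
Factoring: (s + 8)(s + 2) = 0, so s = -8 and s = -2.

s = -8, -2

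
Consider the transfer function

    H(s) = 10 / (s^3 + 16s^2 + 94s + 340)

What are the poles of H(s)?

s = -3 ± 5j, -10

The poles are the roots of the denominator s^3 + 16s^2 + 94s + 340 = 0.
Trying s = -10: the polynomial evaluates to 0, so (s + 10) is a factor.
Dividing out leaves s^2 + 6s + 34 = 0.
The quadratic formula then gives s = -3 ± 5j.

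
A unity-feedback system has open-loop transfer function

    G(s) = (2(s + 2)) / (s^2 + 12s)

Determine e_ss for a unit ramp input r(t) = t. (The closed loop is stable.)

G(s) has one pole at the origin.
This is a Type 1 system. Kv = lim_{s→0} s·G(s) = 4/12 = 1/3.
e_ss = 1/Kv = 1/(1/3) = 3.

e_ss = 3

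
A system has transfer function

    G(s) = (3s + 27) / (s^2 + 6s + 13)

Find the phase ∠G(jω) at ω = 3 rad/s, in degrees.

∠G(j3) ≈ -59.04°

At s = j3: numerator = 27 + j9, denominator = 4 + j18.
∠G = ∠num − ∠den = 18.435° − (77.471°) = -59.04°.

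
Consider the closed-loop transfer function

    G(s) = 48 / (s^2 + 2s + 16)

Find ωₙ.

Compare the denominator to the standard form s^2 + 2ζωₙs + ωₙ².
ωₙ² = 16, so ωₙ = 4 rad/s.

ωₙ = 4 rad/s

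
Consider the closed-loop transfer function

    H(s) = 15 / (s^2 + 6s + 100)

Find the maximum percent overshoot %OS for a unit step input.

Comparing s^2 + 6s + 100 to s^2 + 2ζωₙs + ωₙ²: ωₙ = 10 rad/s and ζ = 6/(2·10) = 0.3.
%OS = 100·exp(−πζ/√(1−ζ²)) = 100·exp(−π·0.3/√(1−0.3²)) ≈ 37.2%.

%OS ≈ 37.2%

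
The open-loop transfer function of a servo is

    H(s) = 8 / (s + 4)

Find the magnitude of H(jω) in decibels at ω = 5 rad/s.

Substitute s = j5: numerator = 8, denominator = 4 + j5.
|H(j5)| = |8| / |4 + j5| = 8 / 6.4031 ≈ 1.249.
In decibels: 20·log₁₀(1.249) ≈ 1.93 dB.

|H(j5)|_dB ≈ 1.93 dB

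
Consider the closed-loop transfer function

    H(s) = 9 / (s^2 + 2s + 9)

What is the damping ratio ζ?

ζ ≈ 0.3333

Compare the denominator to the standard form s^2 + 2ζωₙs + ωₙ².
ωₙ² = 9, so ωₙ = 3 rad/s.
2ζωₙ = 2, so ζ = 2/(2·3) ≈ 0.3333.
With ζ = 0.3333 the response is underdamped.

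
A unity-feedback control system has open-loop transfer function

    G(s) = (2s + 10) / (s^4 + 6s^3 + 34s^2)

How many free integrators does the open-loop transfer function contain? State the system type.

Factor s from the denominator: s^4 + 6s^3 + 34s^2 = s^2·(s^2 + 6s + 34).
There are 2 poles at the origin, so the system is Type 2.

Type 2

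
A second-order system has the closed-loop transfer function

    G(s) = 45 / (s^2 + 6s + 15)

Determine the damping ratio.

Compare the denominator to the standard form s^2 + 2ζωₙs + ωₙ².
ωₙ² = 15, so ωₙ = √15 ≈ 3.873 rad/s.
2ζωₙ = 6, so ζ = 6/(2·√15) ≈ 0.7746.

ζ ≈ 0.7746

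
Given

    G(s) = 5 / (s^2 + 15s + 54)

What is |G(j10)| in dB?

Substitute s = j10: numerator = 5, denominator = -46 + j150.
|G(j10)| = |5| / |-46 + j150| = 5 / 156.89 ≈ 0.03187.
In decibels: 20·log₁₀(0.03187) ≈ -29.9 dB.

|G(j10)|_dB ≈ -29.9 dB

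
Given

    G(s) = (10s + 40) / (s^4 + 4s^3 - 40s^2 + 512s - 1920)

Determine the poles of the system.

s = 2 + 6j, 2 - 6j, 4, -12

The poles are the roots of the denominator s^4 + 4s^3 - 40s^2 + 512s - 1920 = 0.
Trying s = 4: the polynomial evaluates to 0, so (s - 4) is a factor.
Dividing out leaves s^3 + 8s^2 - 8s + 480 = 0.
This factors further as (s^2 - 4s + 40)(s + 12) = 0.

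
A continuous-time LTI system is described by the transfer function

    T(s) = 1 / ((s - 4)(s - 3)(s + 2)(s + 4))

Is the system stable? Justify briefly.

unstable

The poles can be read from the denominator factors: s = 4, 3, -2, -4.
Since the pole(s) at s = 4, 3 lie in the right half-plane, the system is unstable.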